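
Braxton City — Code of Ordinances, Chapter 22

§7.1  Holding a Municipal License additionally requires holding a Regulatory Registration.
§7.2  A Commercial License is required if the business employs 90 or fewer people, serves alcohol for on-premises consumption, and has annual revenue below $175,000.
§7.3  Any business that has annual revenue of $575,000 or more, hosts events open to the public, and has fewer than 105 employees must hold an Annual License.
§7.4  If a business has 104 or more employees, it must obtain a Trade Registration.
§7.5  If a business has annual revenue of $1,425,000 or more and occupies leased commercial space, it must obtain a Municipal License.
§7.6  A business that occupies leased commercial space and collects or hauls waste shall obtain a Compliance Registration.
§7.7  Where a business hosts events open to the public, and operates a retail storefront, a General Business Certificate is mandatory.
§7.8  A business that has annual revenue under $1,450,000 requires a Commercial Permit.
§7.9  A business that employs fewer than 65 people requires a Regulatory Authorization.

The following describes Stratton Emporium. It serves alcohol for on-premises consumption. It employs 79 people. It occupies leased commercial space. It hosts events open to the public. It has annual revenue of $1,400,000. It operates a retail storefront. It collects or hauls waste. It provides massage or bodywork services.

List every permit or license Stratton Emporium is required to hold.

Annual License, Commercial Permit, Compliance Registration, General Business Certificate

§7.1 Municipal License is not required → no effect.
§7.2 employees 79 ≤ 90; serves alcohol for on-premises consumption; revenue $1,400,000 ≥ $175,000 → Commercial License not required.
§7.3 revenue $1,400,000 ≥ $575,000; hosts events open to the public; employees 79 < 105 → Annual License required.
§7.4 employees 79 < 104 → Trade Registration not required.
§7.5 revenue $1,400,000 < $1,425,000; occupies leased commercial space → Municipal License not required.
§7.6 occupies leased commercial space; collects or hauls waste → Compliance Registration required.
§7.7 hosts events open to the public; operates a retail storefront → General Business Certificate required.
§7.8 revenue $1,400,000 < $1,450,000 → Commercial Permit required.
§7.9 employees 79 ≥ 65 → Regulatory Authorization not required.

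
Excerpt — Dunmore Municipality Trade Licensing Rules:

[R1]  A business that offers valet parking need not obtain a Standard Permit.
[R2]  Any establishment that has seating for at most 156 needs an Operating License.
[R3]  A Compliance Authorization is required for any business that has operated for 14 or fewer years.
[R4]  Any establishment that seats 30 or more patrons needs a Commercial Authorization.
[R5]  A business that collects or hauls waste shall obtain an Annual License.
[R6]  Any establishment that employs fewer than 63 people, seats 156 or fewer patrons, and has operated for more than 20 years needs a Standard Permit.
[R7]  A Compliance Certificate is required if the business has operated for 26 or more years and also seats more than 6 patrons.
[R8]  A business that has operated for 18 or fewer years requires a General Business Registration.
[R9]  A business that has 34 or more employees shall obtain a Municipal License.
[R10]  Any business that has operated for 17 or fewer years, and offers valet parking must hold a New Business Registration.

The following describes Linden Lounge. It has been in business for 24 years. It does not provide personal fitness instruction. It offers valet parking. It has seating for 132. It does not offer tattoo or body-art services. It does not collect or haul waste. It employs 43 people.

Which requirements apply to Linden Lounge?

Commercial Authorization, Municipal License, Operating License

[R1] offers valet parking → exempt from Standard Permit.
[R2] seating 132 ≤ 156 → Operating License required.
[R3] years in business 24 > 14 → Compliance Authorization not required.
[R4] seating 132 ≥ 30 → Commercial Authorization required.
[R5] does not collect or haul waste → Annual License not required.
[R6] employees 43 < 63; seating 132 ≤ 156; years in business 24 > 20 → Standard Permit required.
[R7] years in business 24 < 26; seating 132 > 6 → Compliance Certificate not required.
[R8] years in business 24 > 18 → General Business Registration not required.
[R9] employees 43 ≥ 34 → Municipal License required.
[R10] years in business 24 > 17; offers valet parking → New Business Registration not required.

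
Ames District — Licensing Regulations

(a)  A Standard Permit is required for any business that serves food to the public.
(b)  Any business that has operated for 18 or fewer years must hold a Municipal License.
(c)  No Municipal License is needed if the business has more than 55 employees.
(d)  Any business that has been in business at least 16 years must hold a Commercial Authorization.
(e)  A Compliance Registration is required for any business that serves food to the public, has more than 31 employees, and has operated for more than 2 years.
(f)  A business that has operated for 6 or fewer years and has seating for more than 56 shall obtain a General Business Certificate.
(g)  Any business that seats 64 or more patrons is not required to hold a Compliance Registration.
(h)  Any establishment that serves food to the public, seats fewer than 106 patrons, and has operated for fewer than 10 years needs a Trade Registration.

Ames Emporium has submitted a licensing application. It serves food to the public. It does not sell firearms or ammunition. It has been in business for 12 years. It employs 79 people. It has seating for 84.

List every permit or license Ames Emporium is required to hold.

Standard Permit

(a) serves food to the public → Standard Permit required.
(b) years in business 12 ≤ 18 → Municipal License required.
(c) employees 79 > 55 → exempt from Municipal License.
(d) years in business 12 < 16 → Commercial Authorization not required.
(e) serves food to the public; employees 79 > 31; years in business 12 > 2 → Compliance Registration required.
(f) years in business 12 > 6; seating 84 > 56 → General Business Certificate not required.
(g) seating 84 ≥ 64 → exempt from Compliance Registration.
(h) serves food to the public; seating 84 < 106; years in business 12 ≥ 10 → Trade Registration not required.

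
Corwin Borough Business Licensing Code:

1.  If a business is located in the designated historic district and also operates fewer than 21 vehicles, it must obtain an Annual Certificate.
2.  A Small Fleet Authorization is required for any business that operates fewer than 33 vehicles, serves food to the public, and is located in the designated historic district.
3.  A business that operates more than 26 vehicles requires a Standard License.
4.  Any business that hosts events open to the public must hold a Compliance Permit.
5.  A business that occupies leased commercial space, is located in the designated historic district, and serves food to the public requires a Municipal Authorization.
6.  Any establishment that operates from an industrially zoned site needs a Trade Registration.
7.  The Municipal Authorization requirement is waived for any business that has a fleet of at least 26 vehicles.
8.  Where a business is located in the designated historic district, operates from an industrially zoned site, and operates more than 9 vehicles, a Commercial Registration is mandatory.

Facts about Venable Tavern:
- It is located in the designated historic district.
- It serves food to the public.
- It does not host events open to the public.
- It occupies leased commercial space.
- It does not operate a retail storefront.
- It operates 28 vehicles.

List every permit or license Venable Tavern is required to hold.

1. is located in the designated historic district; vehicles 28 ≥ 21 → Annual Certificate not required.
2. vehicles 28 < 33; serves food to the public; is located in the designated historic district → Small Fleet Authorization required.
3. vehicles 28 > 26 → Standard License required.
4. does not host events open to the public → Compliance Permit not required.
5. occupies leased commercial space; is located in the designated historic district; serves food to the public → Municipal Authorization required.
6. occupies leased commercial space (not: operates from an industrially zoned site) → Trade Registration not required.
7. vehicles 28 ≥ 26 → exempt from Municipal Authorization.
8. is located in the designated historic district; occupies leased commercial space (not: operates from an industrially zoned site); vehicles 28 > 9 → Commercial Registration not required.

Small Fleet Authorization, Standard License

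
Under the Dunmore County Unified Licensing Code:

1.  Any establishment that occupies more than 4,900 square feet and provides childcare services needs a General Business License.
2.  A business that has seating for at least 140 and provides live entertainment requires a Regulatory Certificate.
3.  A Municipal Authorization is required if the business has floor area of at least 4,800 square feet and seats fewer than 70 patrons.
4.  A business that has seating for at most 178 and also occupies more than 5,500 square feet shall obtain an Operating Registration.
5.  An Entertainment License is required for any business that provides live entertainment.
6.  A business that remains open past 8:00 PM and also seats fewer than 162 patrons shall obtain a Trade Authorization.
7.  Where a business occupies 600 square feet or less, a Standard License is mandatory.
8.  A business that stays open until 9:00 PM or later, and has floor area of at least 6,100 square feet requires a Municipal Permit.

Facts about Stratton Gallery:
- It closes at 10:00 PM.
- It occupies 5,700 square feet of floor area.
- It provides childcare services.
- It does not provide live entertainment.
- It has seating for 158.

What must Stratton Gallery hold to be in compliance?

General Business License, Operating Registration, Trade Authorization

1. floor area 5,700 square feet > 4,900 square feet; provides childcare services → General Business License required.
2. seating 158 ≥ 140; does not provide live entertainment → Regulatory Certificate not required.
3. floor area 5,700 square feet ≥ 4,800 square feet; seating 158 ≥ 70 → Municipal Authorization not required.
4. seating 158 ≤ 178; floor area 5,700 square feet > 5,500 square feet → Operating Registration required.
5. does not provide live entertainment → Entertainment License not required.
6. closes 10:00 PM, after 8:00 PM; seating 158 < 162 → Trade Authorization required.
7. floor area 5,700 square feet > 600 square feet → Standard License not required.
8. closes 10:00 PM, after 9:00 PM; floor area 5,700 square feet < 6,100 square feet → Municipal Permit not required.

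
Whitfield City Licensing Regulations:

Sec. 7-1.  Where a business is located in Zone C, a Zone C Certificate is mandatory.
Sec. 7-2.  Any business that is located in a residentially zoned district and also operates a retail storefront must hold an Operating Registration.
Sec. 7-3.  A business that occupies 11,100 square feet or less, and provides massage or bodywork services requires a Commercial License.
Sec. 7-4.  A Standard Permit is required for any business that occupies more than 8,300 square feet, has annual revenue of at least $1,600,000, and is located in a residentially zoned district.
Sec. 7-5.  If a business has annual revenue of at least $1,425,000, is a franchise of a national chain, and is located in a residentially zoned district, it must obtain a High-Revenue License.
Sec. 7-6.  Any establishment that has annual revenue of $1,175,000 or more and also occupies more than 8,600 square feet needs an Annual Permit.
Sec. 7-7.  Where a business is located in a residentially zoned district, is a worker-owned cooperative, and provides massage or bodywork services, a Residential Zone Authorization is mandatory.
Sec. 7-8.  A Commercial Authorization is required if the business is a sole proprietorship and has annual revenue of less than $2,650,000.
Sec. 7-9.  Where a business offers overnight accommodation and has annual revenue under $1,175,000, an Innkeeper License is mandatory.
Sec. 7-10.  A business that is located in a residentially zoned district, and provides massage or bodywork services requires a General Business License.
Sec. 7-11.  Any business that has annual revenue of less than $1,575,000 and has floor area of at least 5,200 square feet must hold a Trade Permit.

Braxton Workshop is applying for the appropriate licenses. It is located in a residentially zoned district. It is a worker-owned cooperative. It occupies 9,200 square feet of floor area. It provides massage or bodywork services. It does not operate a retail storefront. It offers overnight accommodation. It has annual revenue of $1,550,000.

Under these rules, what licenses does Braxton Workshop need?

Sec. 7-1. is located in a residentially zoned district (not: is located in Zone C) → Zone C Certificate not required.
Sec. 7-2. is located in a residentially zoned district; does not operate a retail storefront → Operating Registration not required.
Sec. 7-3. floor area 9,200 square feet ≤ 11,100 square feet; provides massage or bodywork services → Commercial License required.
Sec. 7-4. floor area 9,200 square feet > 8,300 square feet; revenue $1,550,000 < $1,600,000; is located in a residentially zoned district → Standard Permit not required.
Sec. 7-5. revenue $1,550,000 ≥ $1,425,000; is a worker-owned cooperative (not: is a franchise of a national chain); is located in a residentially zoned district → High-Revenue License not required.
Sec. 7-6. revenue $1,550,000 ≥ $1,175,000; floor area 9,200 square feet > 8,600 square feet → Annual Permit required.
Sec. 7-7. is located in a residentially zoned district; is a worker-owned cooperative; provides massage or bodywork services → Residential Zone Authorization required.
Sec. 7-8. is a worker-owned cooperative (not: is a sole proprietorship); revenue $1,550,000 < $2,650,000 → Commercial Authorization not required.
Sec. 7-9. offers overnight accommodation; revenue $1,550,000 ≥ $1,175,000 → Innkeeper License not required.
Sec. 7-10. is located in a residentially zoned district; provides massage or bodywork services → General Business License required.
Sec. 7-11. revenue $1,550,000 < $1,575,000; floor area 9,200 square feet ≥ 5,200 square feet → Trade Permit required.

Annual Permit, Commercial License, General Business License, Residential Zone Authorization, Trade Permit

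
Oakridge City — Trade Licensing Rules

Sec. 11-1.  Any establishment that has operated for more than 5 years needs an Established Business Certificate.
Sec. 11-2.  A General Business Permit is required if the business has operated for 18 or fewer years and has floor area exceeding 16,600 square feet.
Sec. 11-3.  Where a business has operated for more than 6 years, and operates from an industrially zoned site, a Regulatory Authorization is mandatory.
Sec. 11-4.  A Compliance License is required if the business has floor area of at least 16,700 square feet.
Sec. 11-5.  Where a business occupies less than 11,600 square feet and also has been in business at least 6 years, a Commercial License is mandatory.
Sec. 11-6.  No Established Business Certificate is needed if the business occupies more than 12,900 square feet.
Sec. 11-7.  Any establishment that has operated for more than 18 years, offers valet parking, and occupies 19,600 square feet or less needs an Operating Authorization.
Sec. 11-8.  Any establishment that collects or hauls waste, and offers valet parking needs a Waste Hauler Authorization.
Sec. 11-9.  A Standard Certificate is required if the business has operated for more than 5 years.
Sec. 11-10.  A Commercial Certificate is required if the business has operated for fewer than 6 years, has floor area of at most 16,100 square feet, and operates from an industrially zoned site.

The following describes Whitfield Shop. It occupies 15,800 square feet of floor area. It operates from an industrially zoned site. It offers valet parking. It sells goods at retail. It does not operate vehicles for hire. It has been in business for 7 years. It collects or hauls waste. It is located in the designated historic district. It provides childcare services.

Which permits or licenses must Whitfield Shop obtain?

Sec. 11-1. years in business 7 > 5 → Established Business Certificate required.
Sec. 11-2. years in business 7 ≤ 18; floor area 15,800 square feet ≤ 16,600 square feet → General Business Permit not required.
Sec. 11-3. years in business 7 > 6; operates from an industrially zoned site → Regulatory Authorization required.
Sec. 11-4. floor area 15,800 square feet < 16,700 square feet → Compliance License not required.
Sec. 11-5. floor area 15,800 square feet ≥ 11,600 square feet; years in business 7 ≥ 6 → Commercial License not required.
Sec. 11-6. floor area 15,800 square feet > 12,900 square feet → exempt from Established Business Certificate.
Sec. 11-7. years in business 7 ≤ 18; offers valet parking; floor area 15,800 square feet ≤ 19,600 square feet → Operating Authorization not required.
Sec. 11-8. collects or hauls waste; offers valet parking → Waste Hauler Authorization required.
Sec. 11-9. years in business 7 > 5 → Standard Certificate required.
Sec. 11-10. years in business 7 ≥ 6; floor area 15,800 square feet ≤ 16,100 square feet; operates from an industrially zoned site → Commercial Certificate not required.

Regulatory Authorization, Standard Certificate, Waste Hauler Authorization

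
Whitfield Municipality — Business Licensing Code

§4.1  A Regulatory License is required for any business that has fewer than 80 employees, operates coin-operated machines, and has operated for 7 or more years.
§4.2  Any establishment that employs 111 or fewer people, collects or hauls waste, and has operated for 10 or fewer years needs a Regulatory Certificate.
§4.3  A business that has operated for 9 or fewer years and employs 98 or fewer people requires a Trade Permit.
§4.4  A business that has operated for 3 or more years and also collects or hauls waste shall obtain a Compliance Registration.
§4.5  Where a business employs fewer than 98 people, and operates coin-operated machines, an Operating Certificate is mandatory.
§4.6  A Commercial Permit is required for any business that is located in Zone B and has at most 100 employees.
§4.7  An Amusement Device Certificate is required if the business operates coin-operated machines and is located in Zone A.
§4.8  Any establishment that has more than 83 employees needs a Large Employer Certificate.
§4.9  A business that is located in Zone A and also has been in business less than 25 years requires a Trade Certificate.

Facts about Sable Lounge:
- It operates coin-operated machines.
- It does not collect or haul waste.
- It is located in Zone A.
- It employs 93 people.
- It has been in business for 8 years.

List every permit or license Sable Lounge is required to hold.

Amusement Device Certificate, Large Employer Certificate, Operating Certificate, Trade Certificate, Trade Permit

§4.1 employees 93 ≥ 80; operates coin-operated machines; years in business 8 ≥ 7 → Regulatory License not required.
§4.2 employees 93 ≤ 111; does not collect or haul waste; years in business 8 ≤ 10 → Regulatory Certificate not required.
§4.3 years in business 8 ≤ 9; employees 93 ≤ 98 → Trade Permit required.
§4.4 years in business 8 ≥ 3; does not collect or haul waste → Compliance Registration not required.
§4.5 employees 93 < 98; operates coin-operated machines → Operating Certificate required.
§4.6 is located in Zone A (not: is located in Zone B); employees 93 ≤ 100 → Commercial Permit not required.
§4.7 operates coin-operated machines; is located in Zone A → Amusement Device Certificate required.
§4.8 employees 93 > 83 → Large Employer Certificate required.
§4.9 is located in Zone A; years in business 8 < 25 → Trade Certificate required.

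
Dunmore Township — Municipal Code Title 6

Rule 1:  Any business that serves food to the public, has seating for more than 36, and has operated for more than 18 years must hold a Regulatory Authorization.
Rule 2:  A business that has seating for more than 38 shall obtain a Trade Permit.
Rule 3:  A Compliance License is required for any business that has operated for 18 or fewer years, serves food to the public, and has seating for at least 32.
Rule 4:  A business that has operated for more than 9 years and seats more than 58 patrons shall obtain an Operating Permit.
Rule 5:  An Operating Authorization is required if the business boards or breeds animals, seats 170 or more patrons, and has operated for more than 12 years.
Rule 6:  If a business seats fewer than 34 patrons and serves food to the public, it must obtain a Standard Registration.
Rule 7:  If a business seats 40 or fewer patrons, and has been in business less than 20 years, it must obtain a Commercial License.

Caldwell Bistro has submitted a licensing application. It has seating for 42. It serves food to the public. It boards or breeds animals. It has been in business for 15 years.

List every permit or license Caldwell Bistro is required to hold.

Rule 1: serves food to the public; seating 42 > 36; years in business 15 ≤ 18 → Regulatory Authorization not required.
Rule 2: seating 42 > 38 → Trade Permit required.
Rule 3: years in business 15 ≤ 18; serves food to the public; seating 42 ≥ 32 → Compliance License required.
Rule 4: years in business 15 > 9; seating 42 ≤ 58 → Operating Permit not required.
Rule 5: boards or breeds animals; seating 42 < 170; years in business 15 > 12 → Operating Authorization not required.
Rule 6: seating 42 ≥ 34; serves food to the public → Standard Registration not required.
Rule 7: seating 42 > 40; years in business 15 < 20 → Commercial License not required.

Compliance License, Trade Permit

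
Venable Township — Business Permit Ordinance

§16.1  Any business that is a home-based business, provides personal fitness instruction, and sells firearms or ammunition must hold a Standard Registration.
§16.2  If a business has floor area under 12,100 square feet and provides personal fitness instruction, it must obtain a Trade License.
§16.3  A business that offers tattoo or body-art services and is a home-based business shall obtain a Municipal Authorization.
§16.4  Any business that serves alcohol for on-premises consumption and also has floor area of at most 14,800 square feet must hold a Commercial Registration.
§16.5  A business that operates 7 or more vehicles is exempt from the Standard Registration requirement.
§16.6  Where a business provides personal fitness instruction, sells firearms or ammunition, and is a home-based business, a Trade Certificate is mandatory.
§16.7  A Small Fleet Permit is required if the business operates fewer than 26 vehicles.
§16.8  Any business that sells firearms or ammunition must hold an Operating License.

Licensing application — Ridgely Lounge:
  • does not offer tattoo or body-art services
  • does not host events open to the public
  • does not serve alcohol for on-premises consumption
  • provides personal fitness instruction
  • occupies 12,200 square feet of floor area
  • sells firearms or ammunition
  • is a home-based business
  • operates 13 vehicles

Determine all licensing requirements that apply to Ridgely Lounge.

§16.1 is a home-based business; provides personal fitness instruction; sells firearms or ammunition → Standard Registration required.
§16.2 floor area 12,200 square feet ≥ 12,100 square feet; provides personal fitness instruction → Trade License not required.
§16.3 does not offer tattoo or body-art services; is a home-based business → Municipal Authorization not required.
§16.4 does not serve alcohol for on-premises consumption; floor area 12,200 square feet ≤ 14,800 square feet → Commercial Registration not required.
§16.5 vehicles 13 ≥ 7 → exempt from Standard Registration.
§16.6 provides personal fitness instruction; sells firearms or ammunition; is a home-based business → Trade Certificate required.
§16.7 vehicles 13 < 26 → Small Fleet Permit required.
§16.8 sells firearms or ammunition → Operating License required.

Operating License, Small Fleet Permit, Trade Certificate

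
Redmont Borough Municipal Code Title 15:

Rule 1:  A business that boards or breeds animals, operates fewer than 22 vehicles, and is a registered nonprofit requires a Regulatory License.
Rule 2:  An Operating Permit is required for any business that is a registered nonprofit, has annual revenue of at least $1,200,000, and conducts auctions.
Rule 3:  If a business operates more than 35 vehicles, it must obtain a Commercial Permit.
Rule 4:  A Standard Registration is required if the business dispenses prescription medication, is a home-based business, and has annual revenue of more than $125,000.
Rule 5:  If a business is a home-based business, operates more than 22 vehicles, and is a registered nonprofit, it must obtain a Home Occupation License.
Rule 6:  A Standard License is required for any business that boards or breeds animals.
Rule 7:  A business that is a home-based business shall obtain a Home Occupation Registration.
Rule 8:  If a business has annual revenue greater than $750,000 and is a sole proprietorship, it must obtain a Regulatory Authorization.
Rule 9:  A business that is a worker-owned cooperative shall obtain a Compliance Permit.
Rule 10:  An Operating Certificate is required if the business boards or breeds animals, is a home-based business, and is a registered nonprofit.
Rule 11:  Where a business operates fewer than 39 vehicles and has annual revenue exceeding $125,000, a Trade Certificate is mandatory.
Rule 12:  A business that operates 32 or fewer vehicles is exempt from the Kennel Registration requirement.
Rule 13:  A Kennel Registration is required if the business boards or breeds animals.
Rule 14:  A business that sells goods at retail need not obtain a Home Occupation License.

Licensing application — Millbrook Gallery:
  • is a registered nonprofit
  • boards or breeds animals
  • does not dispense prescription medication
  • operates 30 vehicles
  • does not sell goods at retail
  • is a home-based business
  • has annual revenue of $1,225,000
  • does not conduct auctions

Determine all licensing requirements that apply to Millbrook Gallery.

Home Occupation License, Home Occupation Registration, Operating Certificate, Standard License, Trade Certificate

Rule 1: boards or breeds animals; vehicles 30 ≥ 22; is a registered nonprofit → Regulatory License not required.
Rule 2: is a registered nonprofit; revenue $1,225,000 ≥ $1,200,000; does not conduct auctions → Operating Permit not required.
Rule 3: vehicles 30 ≤ 35 → Commercial Permit not required.
Rule 4: does not dispense prescription medication; is a home-based business; revenue $1,225,000 > $125,000 → Standard Registration not required.
Rule 5: is a home-based business; vehicles 30 > 22; is a registered nonprofit → Home Occupation License required.
Rule 6: boards or breeds animals → Standard License required.
Rule 7: is a home-based business → Home Occupation Registration required.
Rule 8: revenue $1,225,000 > $750,000; is a registered nonprofit (not: is a sole proprietorship) → Regulatory Authorization not required.
Rule 9: is a registered nonprofit (not: is a worker-owned cooperative) → Compliance Permit not required.
Rule 10: boards or breeds animals; is a home-based business; is a registered nonprofit → Operating Certificate required.
Rule 11: vehicles 30 < 39; revenue $1,225,000 > $125,000 → Trade Certificate required.
Rule 12: vehicles 30 ≤ 32 → exempt from Kennel Registration.
Rule 13: boards or breeds animals → Kennel Registration required.
Rule 14: does not sell goods at retail → Home Occupation License exemption does not apply.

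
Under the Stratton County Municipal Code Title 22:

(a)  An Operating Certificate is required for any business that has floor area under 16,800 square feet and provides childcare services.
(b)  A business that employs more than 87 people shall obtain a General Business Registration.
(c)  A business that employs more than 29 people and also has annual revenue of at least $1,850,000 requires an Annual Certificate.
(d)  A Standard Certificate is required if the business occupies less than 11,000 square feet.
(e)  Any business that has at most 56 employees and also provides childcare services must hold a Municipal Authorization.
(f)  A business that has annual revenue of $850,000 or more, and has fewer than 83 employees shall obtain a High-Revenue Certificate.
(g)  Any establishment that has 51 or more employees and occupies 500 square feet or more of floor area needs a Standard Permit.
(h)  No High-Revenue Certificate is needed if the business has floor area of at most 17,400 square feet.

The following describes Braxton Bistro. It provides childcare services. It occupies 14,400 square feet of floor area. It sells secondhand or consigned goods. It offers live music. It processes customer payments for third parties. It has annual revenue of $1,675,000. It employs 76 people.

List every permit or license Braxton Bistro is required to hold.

Operating Certificate, Standard Permit

(a) floor area 14,400 square feet < 16,800 square feet; provides childcare services → Operating Certificate required.
(b) employees 76 ≤ 87 → General Business Registration not required.
(c) employees 76 > 29; revenue $1,675,000 < $1,850,000 → Annual Certificate not required.
(d) floor area 14,400 square feet ≥ 11,000 square feet → Standard Certificate not required.
(e) employees 76 > 56; provides childcare services → Municipal Authorization not required.
(f) revenue $1,675,000 ≥ $850,000; employees 76 < 83 → High-Revenue Certificate required.
(g) employees 76 ≥ 51; floor area 14,400 square feet ≥ 500 square feet → Standard Permit required.
(h) floor area 14,400 square feet ≤ 17,400 square feet → exempt from High-Revenue Certificate.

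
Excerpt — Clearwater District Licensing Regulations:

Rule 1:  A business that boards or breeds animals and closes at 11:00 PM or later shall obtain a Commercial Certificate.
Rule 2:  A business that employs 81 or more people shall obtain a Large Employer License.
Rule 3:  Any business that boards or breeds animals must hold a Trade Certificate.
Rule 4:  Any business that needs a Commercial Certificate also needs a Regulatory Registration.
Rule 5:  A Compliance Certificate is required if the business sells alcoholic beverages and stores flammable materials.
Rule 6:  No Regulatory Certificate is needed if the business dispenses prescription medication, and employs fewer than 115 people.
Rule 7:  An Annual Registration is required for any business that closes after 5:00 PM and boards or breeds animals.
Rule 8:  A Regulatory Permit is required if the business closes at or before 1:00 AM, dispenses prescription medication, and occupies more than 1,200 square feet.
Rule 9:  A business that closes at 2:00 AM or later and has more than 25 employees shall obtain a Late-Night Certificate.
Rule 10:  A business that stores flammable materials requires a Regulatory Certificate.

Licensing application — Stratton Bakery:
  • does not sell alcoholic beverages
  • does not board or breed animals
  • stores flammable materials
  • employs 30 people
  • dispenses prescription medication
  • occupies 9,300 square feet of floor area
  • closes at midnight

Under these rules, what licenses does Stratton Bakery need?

Regulatory Permit

Rule 1: does not board or breed animals; closes midnight, after 11:00 PM → Commercial Certificate not required.
Rule 2: employees 30 < 81 → Large Employer License not required.
Rule 3: does not board or breed animals → Trade Certificate not required.
Rule 4: Commercial Certificate is not required → no effect.
Rule 5: does not sell alcoholic beverages; stores flammable materials → Compliance Certificate not required.
Rule 6: dispenses prescription medication; employees 30 < 115 → exempt from Regulatory Certificate.
Rule 7: closes midnight, after 5:00 PM; does not board or breed animals → Annual Registration not required.
Rule 8: closes midnight, at/before 1:00 AM; dispenses prescription medication; floor area 9,300 square feet > 1,200 square feet → Regulatory Permit required.
Rule 9: closes midnight, at/before 2:00 AM; employees 30 > 25 → Late-Night Certificate not required.
Rule 10: stores flammable materials → Regulatory Certificate required.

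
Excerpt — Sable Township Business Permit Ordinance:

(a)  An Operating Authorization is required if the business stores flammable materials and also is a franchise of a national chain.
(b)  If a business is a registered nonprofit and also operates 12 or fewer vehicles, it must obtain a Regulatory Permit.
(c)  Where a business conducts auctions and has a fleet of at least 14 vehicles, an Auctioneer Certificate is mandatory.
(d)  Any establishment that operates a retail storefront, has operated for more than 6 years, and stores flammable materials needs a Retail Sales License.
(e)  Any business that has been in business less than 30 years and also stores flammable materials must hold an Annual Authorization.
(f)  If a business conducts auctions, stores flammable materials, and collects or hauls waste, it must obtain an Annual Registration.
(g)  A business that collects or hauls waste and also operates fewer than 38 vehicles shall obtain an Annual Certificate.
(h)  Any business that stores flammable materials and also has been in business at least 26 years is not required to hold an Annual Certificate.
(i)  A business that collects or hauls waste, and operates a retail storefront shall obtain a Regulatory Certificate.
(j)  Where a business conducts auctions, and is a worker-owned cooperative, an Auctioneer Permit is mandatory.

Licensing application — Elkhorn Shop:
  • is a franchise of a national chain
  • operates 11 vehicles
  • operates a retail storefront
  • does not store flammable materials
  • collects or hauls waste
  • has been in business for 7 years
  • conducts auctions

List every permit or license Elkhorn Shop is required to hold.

Annual Certificate, Regulatory Certificate

(a) does not store flammable materials; is a franchise of a national chain → Operating Authorization not required.
(b) is a franchise of a national chain (not: is a registered nonprofit); vehicles 11 ≤ 12 → Regulatory Permit not required.
(c) conducts auctions; vehicles 11 < 14 → Auctioneer Certificate not required.
(d) operates a retail storefront; years in business 7 > 6; does not store flammable materials → Retail Sales License not required.
(e) years in business 7 < 30; does not store flammable materials → Annual Authorization not required.
(f) conducts auctions; does not store flammable materials; collects or hauls waste → Annual Registration not required.
(g) collects or hauls waste; vehicles 11 < 38 → Annual Certificate required.
(h) does not store flammable materials; years in business 7 < 26 → Annual Certificate exemption does not apply.
(i) collects or hauls waste; operates a retail storefront → Regulatory Certificate required.
(j) conducts auctions; is a franchise of a national chain (not: is a worker-owned cooperative) → Auctioneer Permit not required.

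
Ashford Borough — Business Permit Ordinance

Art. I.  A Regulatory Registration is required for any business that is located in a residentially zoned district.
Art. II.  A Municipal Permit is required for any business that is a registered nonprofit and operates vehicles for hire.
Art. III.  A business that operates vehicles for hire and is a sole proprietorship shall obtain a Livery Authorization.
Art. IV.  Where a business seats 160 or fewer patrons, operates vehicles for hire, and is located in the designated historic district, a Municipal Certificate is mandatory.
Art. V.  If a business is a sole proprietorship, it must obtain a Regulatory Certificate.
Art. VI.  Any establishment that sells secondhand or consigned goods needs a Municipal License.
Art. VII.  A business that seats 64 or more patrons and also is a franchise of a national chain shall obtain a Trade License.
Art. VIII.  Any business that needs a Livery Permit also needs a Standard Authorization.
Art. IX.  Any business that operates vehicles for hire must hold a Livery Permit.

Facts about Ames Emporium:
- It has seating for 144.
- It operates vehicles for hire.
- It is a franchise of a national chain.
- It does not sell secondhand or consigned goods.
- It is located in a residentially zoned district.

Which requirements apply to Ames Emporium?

Art. I. is located in a residentially zoned district → Regulatory Registration required.
Art. II. is a franchise of a national chain (not: is a registered nonprofit); operates vehicles for hire → Municipal Permit not required.
Art. III. operates vehicles for hire; is a franchise of a national chain (not: is a sole proprietorship) → Livery Authorization not required.
Art. IV. seating 144 ≤ 160; operates vehicles for hire; is located in a residentially zoned district (not: is located in the designated historic district) → Municipal Certificate not required.
Art. V. is a franchise of a national chain (not: is a sole proprietorship) → Regulatory Certificate not required.
Art. VI. does not sell secondhand or consigned goods → Municipal License not required.
Art. VII. seating 144 ≥ 64; is a franchise of a national chain → Trade License required.
Art. VIII. Livery Permit is required → Standard Authorization also required.
Art. IX. operates vehicles for hire → Livery Permit required.

Livery Permit, Regulatory Registration, Standard Authorization, Trade License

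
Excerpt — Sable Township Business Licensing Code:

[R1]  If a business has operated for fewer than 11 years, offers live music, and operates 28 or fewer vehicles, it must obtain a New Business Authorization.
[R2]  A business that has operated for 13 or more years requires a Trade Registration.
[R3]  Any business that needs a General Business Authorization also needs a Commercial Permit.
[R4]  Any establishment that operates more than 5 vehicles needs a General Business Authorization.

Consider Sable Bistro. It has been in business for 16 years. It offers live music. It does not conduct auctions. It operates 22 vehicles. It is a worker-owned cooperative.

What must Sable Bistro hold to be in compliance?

Commercial Permit, General Business Authorization, Trade Registration

[R1] years in business 16 ≥ 11; offers live music; vehicles 22 ≤ 28 → New Business Authorization not required.
[R2] years in business 16 ≥ 13 → Trade Registration required.
[R3] General Business Authorization is required → Commercial Permit also required.
[R4] vehicles 22 > 5 → General Business Authorization required.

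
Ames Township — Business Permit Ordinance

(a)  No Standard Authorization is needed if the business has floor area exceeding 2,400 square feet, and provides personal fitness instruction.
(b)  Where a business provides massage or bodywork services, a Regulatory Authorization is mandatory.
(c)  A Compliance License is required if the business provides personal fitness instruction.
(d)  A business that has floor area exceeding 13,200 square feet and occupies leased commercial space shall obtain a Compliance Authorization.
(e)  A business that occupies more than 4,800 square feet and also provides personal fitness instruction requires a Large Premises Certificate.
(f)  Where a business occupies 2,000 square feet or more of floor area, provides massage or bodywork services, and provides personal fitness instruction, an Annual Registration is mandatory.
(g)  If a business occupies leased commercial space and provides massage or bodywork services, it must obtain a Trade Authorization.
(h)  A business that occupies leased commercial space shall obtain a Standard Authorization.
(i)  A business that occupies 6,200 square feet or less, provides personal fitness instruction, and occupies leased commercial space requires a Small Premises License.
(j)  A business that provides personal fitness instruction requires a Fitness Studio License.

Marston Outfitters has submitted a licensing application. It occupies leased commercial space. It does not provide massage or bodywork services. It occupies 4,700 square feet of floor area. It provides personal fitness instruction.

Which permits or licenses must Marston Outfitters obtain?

Compliance License, Fitness Studio License, Small Premises License

(a) floor area 4,700 square feet > 2,400 square feet; provides personal fitness instruction → exempt from Standard Authorization.
(b) does not provide massage or bodywork services → Regulatory Authorization not required.
(c) provides personal fitness instruction → Compliance License required.
(d) floor area 4,700 square feet ≤ 13,200 square feet; occupies leased commercial space → Compliance Authorization not required.
(e) floor area 4,700 square feet ≤ 4,800 square feet; provides personal fitness instruction → Large Premises Certificate not required.
(f) floor area 4,700 square feet ≥ 2,000 square feet; does not provide massage or bodywork services; provides personal fitness instruction → Annual Registration not required.
(g) occupies leased commercial space; does not provide massage or bodywork services → Trade Authorization not required.
(h) occupies leased commercial space → Standard Authorization required.
(i) floor area 4,700 square feet ≤ 6,200 square feet; provides personal fitness instruction; occupies leased commercial space → Small Premises License required.
(j) provides personal fitness instruction → Fitness Studio License required.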